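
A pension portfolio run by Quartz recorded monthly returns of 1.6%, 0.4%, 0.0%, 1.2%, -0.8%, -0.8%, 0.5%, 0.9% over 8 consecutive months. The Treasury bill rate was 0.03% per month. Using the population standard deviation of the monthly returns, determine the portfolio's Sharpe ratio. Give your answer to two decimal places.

0.42

r̄ = (1.6 + 0.4 + 0 + 1.2 − 0.8 − 0.8 + 0.5 + 0.9) / 8 = 3.00 / 8 = 0.3750%
Population σ = √[Σ(r − r̄)² / 8] = √[5.3750 / 8] = √0.6719 = 0.8197%
Sharpe = (r̄ − rf) / σ = (0.3750 − 0.03) / 0.8197 = 0.3450 / 0.8197 = 0.4209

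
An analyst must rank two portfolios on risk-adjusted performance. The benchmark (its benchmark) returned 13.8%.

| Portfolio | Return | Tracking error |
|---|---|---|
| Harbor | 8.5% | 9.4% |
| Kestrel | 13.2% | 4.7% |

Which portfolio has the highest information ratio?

Harbor: IR = (8.5% − 13.8%) / 9.4% = -0.564
Kestrel: IR = (13.2% − 13.8%) / 4.7% = -0.128
Highest: Kestrel (-0.128).

Kestrel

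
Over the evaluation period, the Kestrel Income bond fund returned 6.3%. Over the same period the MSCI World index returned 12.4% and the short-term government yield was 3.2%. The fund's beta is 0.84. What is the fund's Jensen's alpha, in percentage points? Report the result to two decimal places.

CAPM expected return = Rf + β(Rm − Rf) = 3.2% + 0.84 × (12.4% − 3.2%) = 3.2 + 0.84 × 9.20 = 10.9280%
Jensen's α = Rp − E[R] = 6.3% − 10.9280% = -4.6280

-4.63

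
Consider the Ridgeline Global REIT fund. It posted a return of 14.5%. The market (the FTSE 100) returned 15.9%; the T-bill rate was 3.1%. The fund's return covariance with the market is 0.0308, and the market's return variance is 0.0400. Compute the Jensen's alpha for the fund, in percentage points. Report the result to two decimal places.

1.54

β = Cov / Var = 0.0308 / 0.0400 = 0.7700
E[R] = Rf + β(Rm − Rf) = 3.1% + 0.7700 × (15.9% − 3.1%) = 12.9560%
α = Rp − E[R] = 14.5% − 12.9560% = 1.5440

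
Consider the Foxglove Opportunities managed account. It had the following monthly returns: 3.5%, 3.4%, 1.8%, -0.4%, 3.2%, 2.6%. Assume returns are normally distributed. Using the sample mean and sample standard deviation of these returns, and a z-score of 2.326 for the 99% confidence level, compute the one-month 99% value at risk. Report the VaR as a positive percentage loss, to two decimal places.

Mean return r̄ = 14.10 / 6 = 2.3500%
Sample σ = √[Σ(r − r̄)² / 5] = √[11.0750 / 5] = √2.2150 = 1.4883%
VaR = −(r̄ − z·σ) = −(2.3500 − 2.326 × 1.4883) = −(-1.1118) = 1.1118%

1.11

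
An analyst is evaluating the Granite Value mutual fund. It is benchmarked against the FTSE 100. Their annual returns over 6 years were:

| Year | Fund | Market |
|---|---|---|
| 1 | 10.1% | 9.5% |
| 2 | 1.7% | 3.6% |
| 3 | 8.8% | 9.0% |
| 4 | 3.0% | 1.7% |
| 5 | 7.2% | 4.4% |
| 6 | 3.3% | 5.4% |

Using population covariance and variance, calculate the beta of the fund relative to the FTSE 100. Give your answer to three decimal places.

r̄p = 5.6833%,  r̄m = 5.6000%
Cov = Σ(rp − r̄p)(rm − r̄m) / 6 = 7.4850
Var(rm) = Σ(rm − r̄m)² / 6 = 7.9100
β = Cov / Var = 7.4850 / 7.9100 = 0.9463

0.946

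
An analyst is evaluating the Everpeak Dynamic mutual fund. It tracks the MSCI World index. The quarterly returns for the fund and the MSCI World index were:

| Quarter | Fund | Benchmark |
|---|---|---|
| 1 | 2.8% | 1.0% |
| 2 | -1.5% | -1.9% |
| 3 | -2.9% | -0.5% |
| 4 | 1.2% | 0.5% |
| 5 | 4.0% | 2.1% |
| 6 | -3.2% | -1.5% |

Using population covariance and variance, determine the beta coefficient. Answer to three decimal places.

r̄p = 0.0667%,  r̄m = -0.0500%
Cov = Σ(rp − r̄p)(rm − r̄m) / 6 = 3.4867
Var(rm) = Σ(rm − r̄m)² / 6 = 1.9592
β = Cov / Var = 3.4867 / 1.9592 = 1.7797

1.780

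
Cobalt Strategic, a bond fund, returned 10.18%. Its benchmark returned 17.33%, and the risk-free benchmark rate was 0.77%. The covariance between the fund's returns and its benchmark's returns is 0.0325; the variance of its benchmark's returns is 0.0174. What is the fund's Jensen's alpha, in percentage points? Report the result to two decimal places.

β = Cov / Var = 0.0325 / 0.0174 = 1.8678
E[R] = Rf + β(Rm − Rf) = 0.77% + 1.8678 × (17.33% − 0.77%) = 31.7008%
α = Rp − E[R] = 10.18% − 31.7008% = -21.5208

-21.52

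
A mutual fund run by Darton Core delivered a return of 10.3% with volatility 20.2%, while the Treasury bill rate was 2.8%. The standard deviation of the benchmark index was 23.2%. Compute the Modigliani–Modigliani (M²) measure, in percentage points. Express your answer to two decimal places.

11.41

Sharpe = (Rp − Rf) / σp = (10.3% − 2.8%) / 20.2% = 0.3713
M² = Rf + Sharpe × σm = 2.8% + 0.3713 × 23.2% = 11.4142%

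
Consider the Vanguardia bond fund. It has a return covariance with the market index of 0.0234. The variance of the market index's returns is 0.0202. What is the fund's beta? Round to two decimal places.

β = Cov(Rp, Rm) / Var(Rm) = 0.0234 / 0.0202 = 1.1584

1.16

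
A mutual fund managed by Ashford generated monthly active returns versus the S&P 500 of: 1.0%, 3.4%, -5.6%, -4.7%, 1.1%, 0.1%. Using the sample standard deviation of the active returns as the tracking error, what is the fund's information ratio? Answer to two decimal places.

-0.22

r̄ = (1 + 3.4 − 5.6 − 4.7 + 1.1 + 0.1) / 6 = -0.7833%
Σ(r − r̄)² = (1 − (-0.7833))² + (3.4 − (-0.7833))² + (-5.6 − (-0.7833))² + … = 63.5483
σ = √[63.5483 / 5] = 3.5651%
IR = r̄ / tracking error = -0.7833 / 3.5651 = -0.2197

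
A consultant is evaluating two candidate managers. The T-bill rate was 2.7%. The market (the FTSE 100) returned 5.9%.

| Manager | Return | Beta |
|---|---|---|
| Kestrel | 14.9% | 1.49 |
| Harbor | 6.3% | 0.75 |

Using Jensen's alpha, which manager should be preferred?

Kestrel

Kestrel: α = 14.9% − [2.7% + 1.49 × (5.9% − 2.7%)] = 7.432
Harbor: α = 6.3% − [2.7% + 0.75 × (5.9% − 2.7%)] = 1.200
Highest: Kestrel (7.432).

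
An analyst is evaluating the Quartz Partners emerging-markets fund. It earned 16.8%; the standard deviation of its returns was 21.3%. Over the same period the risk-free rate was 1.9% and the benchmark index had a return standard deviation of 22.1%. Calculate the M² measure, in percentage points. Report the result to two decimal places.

Sharpe = (Rp − Rf) / σp = (16.8% − 1.9%) / 21.3% = 0.6995
M² = Rf + Sharpe × σm = 1.9% + 0.6995 × 22.1% = 17.3590%

17.36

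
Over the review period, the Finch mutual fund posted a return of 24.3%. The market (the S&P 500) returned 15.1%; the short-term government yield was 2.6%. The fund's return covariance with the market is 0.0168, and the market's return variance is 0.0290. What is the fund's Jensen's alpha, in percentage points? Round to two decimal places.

14.46

β = Cov / Var = 0.0168 / 0.0290 = 0.5793
E[R] = Rf + β(Rm − Rf) = 2.6% + 0.5793 × (15.1% − 2.6%) = 9.8413%
α = Rp − E[R] = 24.3% − 9.8413% = 14.4587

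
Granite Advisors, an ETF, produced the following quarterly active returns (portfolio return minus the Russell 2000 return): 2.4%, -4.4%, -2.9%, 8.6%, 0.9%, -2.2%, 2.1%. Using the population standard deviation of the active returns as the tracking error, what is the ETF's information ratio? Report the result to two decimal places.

Mean return μ = 4.50 / 7 = 0.6429%
Population std dev = √[114.6571 / 7] = 4.0472%
IR = μ / tracking error = 0.6429 / 4.0472 = 0.1589

0.16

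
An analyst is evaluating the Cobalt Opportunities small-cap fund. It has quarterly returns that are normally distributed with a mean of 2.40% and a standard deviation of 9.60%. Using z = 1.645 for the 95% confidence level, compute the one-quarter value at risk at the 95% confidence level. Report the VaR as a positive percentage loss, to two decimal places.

VaR (as % loss) = −(μ − z·σ) = −(2.40% − 1.645 × 9.60%) = −(-13.3920%) = 13.3920%

13.39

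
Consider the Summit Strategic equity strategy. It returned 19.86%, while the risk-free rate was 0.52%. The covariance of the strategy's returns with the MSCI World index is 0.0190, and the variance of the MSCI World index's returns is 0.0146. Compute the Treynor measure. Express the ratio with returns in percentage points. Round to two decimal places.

14.86

β = Cov / Var = 0.0190 / 0.0146 = 1.3014
Treynor = (Rp − Rf) / β = (19.86% − 0.52%) / 1.3014 = 19.34 / 1.3014 = 14.8609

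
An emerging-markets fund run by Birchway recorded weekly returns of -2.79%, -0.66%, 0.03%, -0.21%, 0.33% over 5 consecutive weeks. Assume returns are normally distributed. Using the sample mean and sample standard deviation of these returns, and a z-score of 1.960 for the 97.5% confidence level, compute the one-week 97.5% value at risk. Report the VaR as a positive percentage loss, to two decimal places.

r̄ = (-2.79 − 0.66 + 0.03 − 0.21 + 0.33) / 5 = -0.6600%
Sample std dev = √[6.1956 / 4] = 1.2445%
VaR = −(r̄ − z·σ) = −(-0.6600 − 1.960 × 1.2445) = −(-3.0992) = 3.0992%

3.10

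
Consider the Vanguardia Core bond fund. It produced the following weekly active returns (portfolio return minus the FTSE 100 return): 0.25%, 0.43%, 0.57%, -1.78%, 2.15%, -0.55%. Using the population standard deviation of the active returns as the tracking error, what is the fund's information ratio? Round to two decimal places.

0.15

r̄ = (0.25 + 0.43 + 0.57 − 1.78 + 2.15 − 0.55) / 6 = 0.1783%
Population σ = √[Σ(r − r̄)² / 6] = √[8.4749 / 6] = √1.4125 = 1.1885%
IR = r̄ / tracking error = 0.1783 / 1.1885 = 0.1500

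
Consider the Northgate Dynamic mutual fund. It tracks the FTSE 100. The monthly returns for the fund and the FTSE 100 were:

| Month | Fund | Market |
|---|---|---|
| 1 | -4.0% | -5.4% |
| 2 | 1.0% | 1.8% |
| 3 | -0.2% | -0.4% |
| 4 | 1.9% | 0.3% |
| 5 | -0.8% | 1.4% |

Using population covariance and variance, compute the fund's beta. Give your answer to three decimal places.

0.655

r̄p = -0.4200%,  r̄m = -0.4600%
Cov = Σ(rp − r̄p)(rm − r̄m) / 5 = 4.3928
Var(rm) = Σ(rm − r̄m)² / 5 = 6.7104
β = Cov / Var = 4.3928 / 6.7104 = 0.6546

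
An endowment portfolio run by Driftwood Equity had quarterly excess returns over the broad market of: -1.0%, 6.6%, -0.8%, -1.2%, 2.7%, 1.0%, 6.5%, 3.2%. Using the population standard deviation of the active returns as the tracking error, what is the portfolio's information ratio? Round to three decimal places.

0.712

r̄ = (-1 + 6.6 − 0.8 − 1.2 + 2.7 + 1 + 6.5 + 3.2) / 8 = 17.00 / 8 = 2.1250%
Population σ = √[Σ(r − r̄)² / 8] = √[71.2950 / 8] = √8.9119 = 2.9853%
IR = r̄ / tracking error = 2.1250 / 2.9853 = 0.7118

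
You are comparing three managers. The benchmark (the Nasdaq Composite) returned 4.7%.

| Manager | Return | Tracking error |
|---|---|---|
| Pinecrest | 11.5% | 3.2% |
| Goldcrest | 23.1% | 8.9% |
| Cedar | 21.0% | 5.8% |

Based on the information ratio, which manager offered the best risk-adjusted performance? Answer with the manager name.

Pinecrest: IR = (11.5% − 4.7%) / 3.2% = 2.125
Goldcrest: IR = (23.1% − 4.7%) / 8.9% = 2.067
Cedar: IR = (21.0% − 4.7%) / 5.8% = 2.810
Highest: Cedar (2.810).

Cedar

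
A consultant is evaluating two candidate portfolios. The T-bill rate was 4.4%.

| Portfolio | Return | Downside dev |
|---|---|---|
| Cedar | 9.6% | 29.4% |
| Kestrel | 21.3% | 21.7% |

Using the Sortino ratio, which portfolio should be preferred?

Kestrel

Cedar: Sortino ratio = (9.6% − 4.4%) / 29.4% = 0.177
Kestrel: Sortino ratio = (21.3% − 4.4%) / 21.7% = 0.779
Highest: Kestrel (0.779).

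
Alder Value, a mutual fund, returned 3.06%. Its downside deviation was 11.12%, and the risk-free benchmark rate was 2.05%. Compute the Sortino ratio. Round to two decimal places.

0.09

Sortino = (Rp − Rf) / σd = (3.06% − 2.05%) / 11.12% = 1.01% / 11.12% = 0.0908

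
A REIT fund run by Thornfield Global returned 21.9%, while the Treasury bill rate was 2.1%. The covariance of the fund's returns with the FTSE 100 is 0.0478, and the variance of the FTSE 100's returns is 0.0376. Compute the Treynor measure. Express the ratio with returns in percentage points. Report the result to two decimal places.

β = Cov / Var = 0.0478 / 0.0376 = 1.2713
Treynor = (Rp − Rf) / β = (21.9% − 2.1%) / 1.2713 = 19.80 / 1.2713 = 15.5746

15.57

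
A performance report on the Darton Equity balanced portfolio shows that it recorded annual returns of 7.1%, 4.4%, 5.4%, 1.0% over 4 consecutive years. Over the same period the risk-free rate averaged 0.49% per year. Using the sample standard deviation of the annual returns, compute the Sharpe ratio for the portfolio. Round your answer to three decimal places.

1.550

μ = (7.1 + 4.4 + 5.4 + 1) / 4 = 4.4750%
Sample std dev = √[19.8275 / 3] = 2.5708%
Sharpe = (μ − rf) / σ = (4.4750 − 0.49) / 2.5708 = 3.9850 / 2.5708 = 1.5501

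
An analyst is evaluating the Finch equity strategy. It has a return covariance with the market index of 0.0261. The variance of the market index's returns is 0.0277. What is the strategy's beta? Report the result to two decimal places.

0.94

β = Cov(Rp, Rm) / Var(Rm) = 0.0261 / 0.0277 = 0.9422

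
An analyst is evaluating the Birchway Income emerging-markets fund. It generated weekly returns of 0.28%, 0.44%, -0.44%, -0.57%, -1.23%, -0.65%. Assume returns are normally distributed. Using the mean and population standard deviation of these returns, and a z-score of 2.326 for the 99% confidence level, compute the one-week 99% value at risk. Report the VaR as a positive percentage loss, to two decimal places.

r̄ = (0.28 + 0.44 − 0.44 − 0.57 − 1.23 − 0.65) / 6 = -2.170 / 6 = -0.3617%
Population σ = √[Σ(r − r̄)² / 6] = √[1.9411 / 6] = √0.3235 = 0.5688%
VaR = −(r̄ − z·σ) = −(-0.3617 − 2.326 × 0.5688) = −(-1.6847) = 1.6847%

1.68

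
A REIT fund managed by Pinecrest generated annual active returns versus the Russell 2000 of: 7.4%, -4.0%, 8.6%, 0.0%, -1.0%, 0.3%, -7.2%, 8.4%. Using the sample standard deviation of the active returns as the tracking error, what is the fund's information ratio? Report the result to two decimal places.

Mean return μ = 12.50 / 8 = 1.5625%
Σ(r − μ)² = 248.6788; sample σ = √(248.6788/7) = 5.9603%
IR = μ / tracking error = 1.5625 / 5.9603 = 0.2622

0.26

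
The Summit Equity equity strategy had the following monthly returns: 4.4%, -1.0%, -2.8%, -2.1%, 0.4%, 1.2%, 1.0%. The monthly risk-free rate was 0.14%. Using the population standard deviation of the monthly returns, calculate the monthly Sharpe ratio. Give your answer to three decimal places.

Mean return μ = 1.10 / 7 = 0.1571%
Σ(r − μ)² = (4.4 − 0.1571)² + (-1 − 0.1571)² + … = 35.0371
population σ = √(35.0371 / 7) = √5.0053 = 2.2373%
Sharpe = (μ − rf) / σ = (0.1571 − 0.14) / 2.2373 = 0.0171 / 2.2373 = 0.0076

0.008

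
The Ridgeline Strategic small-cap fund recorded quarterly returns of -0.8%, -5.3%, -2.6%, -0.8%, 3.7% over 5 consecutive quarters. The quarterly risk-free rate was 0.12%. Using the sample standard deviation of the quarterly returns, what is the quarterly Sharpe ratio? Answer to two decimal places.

-0.39

r̄ = (-0.8 − 5.3 − 2.6 − 0.8 + 3.7) / 5 = -1.1600%
Σ(r − r̄)² = (-0.8 − (-1.1600))² + (-5.3 − (-1.1600))² + … = 43.0920
sample σ = √(43.0920 / 4) = √10.7730 = 3.2822%
Sharpe = (r̄ − rf) / σ = (-1.1600 − 0.12) / 3.2822 = -1.2800 / 3.2822 = -0.3900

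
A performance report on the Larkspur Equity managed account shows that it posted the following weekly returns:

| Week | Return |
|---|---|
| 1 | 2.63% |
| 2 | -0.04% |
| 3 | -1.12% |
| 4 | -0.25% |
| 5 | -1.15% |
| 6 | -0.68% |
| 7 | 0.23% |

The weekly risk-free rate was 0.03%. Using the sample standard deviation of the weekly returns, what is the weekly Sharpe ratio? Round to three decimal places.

-0.065

Mean return r̄ = -0.380 / 7 = -0.0543%
Σ(r − r̄)² = (2.63 − (-0.0543))² + (-0.04 − (-0.0543))² + … = 10.0526
σ = √[10.0526 / 6] = 1.2944%
Sharpe = (r̄ − rf) / σ = (-0.0543 − 0.03) / 1.2944 = -0.0843 / 1.2944 = -0.0651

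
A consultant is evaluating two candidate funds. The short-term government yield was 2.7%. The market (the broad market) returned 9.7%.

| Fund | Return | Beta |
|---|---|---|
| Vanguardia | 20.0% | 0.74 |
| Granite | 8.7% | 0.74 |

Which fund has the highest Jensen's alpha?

Vanguardia: α = 20.0% − [2.7% + 0.74 × (9.7% − 2.7%)] = 12.120
Granite: α = 8.7% − [2.7% + 0.74 × (9.7% − 2.7%)] = 0.820
Highest: Vanguardia (12.120).

Vanguardia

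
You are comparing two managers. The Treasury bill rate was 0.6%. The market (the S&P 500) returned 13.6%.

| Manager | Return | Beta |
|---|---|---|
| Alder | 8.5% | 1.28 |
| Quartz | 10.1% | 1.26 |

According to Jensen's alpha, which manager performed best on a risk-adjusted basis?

Quartz

Alder: α = 8.5% − [0.6% + 1.28 × (13.6% − 0.6%)] = -8.740
Quartz: α = 10.1% − [0.6% + 1.26 × (13.6% − 0.6%)] = -6.880
Highest: Quartz (-6.880).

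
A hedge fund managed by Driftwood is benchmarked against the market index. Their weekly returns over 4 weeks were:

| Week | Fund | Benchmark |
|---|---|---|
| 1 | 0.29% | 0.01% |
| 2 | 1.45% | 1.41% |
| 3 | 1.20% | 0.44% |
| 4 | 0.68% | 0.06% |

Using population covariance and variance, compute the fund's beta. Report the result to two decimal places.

r̄p = 0.9050%,  r̄m = 0.4800%
Cov = Σ(rp − r̄p)(rm − r̄m) / 4 = 0.2197
Var(rm) = Σ(rm − r̄m)² / 4 = 0.3160
β = Cov / Var = 0.2197 / 0.3160 = 0.6953

0.70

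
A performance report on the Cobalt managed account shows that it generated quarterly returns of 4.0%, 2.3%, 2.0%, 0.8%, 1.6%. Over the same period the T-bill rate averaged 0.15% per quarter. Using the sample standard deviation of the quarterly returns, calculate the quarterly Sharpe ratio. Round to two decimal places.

1.68

r̄ = (4 + 2.3 + 2 + 0.8 + 1.6) / 5 = 2.1400%
Sample std dev = √[5.5920 / 4] = 1.1824%
Sharpe = (r̄ − rf) / σ = (2.1400 − 0.15) / 1.1824 = 1.9900 / 1.1824 = 1.6830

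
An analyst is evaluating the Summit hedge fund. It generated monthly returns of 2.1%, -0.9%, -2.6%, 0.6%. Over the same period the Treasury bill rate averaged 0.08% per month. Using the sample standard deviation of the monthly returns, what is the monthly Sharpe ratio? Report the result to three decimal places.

-0.139

μ = (2.1 − 0.9 − 2.6 + 0.6) / 4 = -0.80 / 4 = -0.2000%
Σ(r − μ)² = 12.1800; sample σ = √(12.1800/3) = 2.0149%
Sharpe = (μ − rf) / σ = (-0.2000 − 0.08) / 2.0149 = -0.2800 / 2.0149 = -0.1390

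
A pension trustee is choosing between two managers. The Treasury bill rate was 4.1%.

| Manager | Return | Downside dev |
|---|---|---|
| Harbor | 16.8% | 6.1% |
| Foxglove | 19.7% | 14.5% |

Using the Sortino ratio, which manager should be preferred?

Harbor

Harbor: Sortino ratio = (16.8% − 4.1%) / 6.1% = 2.082
Foxglove: Sortino ratio = (19.7% − 4.1%) / 14.5% = 1.076
Highest: Harbor (2.082).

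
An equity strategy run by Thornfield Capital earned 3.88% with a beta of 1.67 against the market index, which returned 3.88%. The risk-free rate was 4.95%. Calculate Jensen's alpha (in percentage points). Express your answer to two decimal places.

CAPM expected return = Rf + β(Rm − Rf) = 4.95% + 1.67 × (3.88% − 4.95%) = 4.95 + 1.67 × -1.07 = 3.1631%
Jensen's α = Rp − E[R] = 3.88% − 3.1631% = 0.7169

0.72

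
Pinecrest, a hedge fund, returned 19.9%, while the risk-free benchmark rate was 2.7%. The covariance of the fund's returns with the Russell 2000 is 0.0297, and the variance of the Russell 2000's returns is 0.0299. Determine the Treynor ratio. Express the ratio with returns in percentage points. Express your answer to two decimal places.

17.32

β = Cov / Var = 0.0297 / 0.0299 = 0.9933
Treynor = (Rp − Rf) / β = (19.9% − 2.7%) / 0.9933 = 17.20 / 0.9933 = 17.3160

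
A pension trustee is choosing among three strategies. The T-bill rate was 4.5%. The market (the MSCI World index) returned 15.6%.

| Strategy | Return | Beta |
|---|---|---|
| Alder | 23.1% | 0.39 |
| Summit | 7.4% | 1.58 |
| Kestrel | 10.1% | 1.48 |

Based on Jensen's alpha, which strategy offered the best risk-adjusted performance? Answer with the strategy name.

Alder: α = 23.1% − [4.5% + 0.39 × (15.6% − 4.5%)] = 14.271
Summit: α = 7.4% − [4.5% + 1.58 × (15.6% − 4.5%)] = -14.638
Kestrel: α = 10.1% − [4.5% + 1.48 × (15.6% − 4.5%)] = -10.828
Highest: Alder (14.271).

Alder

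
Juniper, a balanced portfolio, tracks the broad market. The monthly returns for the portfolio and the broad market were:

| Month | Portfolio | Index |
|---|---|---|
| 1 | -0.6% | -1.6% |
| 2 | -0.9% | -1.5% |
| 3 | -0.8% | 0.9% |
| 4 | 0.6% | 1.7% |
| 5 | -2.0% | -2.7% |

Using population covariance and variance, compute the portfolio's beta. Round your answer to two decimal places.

r̄p = -0.7400%,  r̄m = -0.6400%
Cov = Σ(rp − r̄p)(rm − r̄m) / 5 = 1.1284
Var(rm) = Σ(rm − r̄m)² / 5 = 2.7504
β = Cov / Var = 1.1284 / 2.7504 = 0.4103

0.41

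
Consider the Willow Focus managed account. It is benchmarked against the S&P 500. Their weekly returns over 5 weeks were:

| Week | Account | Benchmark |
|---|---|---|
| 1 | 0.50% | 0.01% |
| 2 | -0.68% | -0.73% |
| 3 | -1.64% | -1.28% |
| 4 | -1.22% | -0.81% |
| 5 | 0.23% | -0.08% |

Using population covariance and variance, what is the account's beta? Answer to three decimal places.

1.673

r̄p = -0.5620%,  r̄m = -0.5780%
Cov = Σ(rp − r̄p)(rm − r̄m) / 5 = 0.3892
Var(rm) = Σ(rm − r̄m)² / 5 = 0.2327
β = Cov / Var = 0.3892 / 0.2327 = 1.6725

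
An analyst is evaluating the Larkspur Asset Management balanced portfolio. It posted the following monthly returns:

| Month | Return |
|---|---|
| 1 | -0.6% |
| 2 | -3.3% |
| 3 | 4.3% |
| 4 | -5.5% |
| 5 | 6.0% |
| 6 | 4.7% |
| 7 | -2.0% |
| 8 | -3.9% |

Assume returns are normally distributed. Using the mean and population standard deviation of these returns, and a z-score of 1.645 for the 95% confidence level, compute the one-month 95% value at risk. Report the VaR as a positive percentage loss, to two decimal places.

6.85

Mean return μ = -0.30 / 8 = -0.0375%
Σ(r − μ)² = 137.2788; population σ = √(137.2788/8) = 4.1424%
VaR = −(μ − z·σ) = −(-0.0375 − 1.645 × 4.1424) = −(-6.8517) = 6.8517%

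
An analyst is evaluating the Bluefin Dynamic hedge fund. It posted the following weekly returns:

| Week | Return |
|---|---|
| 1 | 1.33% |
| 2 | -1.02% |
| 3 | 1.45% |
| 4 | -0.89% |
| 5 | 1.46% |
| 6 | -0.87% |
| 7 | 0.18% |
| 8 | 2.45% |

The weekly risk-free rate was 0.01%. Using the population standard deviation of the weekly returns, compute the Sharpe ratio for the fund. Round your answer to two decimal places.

Mean return r̄ = 4.090 / 8 = 0.5113%
Population std dev = √[12.5363 / 8] = 1.2518%
Sharpe = (r̄ − rf) / σ = (0.5113 − 0.01) / 1.2518 = 0.5013 / 1.2518 = 0.4005

0.40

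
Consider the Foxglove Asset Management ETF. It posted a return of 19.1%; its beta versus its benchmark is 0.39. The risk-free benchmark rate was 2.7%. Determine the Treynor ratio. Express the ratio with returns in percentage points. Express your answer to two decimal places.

Treynor = (Rp − Rf) / β = (19.1% − 2.7%) / 0.39 = 16.40 / 0.39 = 42.0513

42.05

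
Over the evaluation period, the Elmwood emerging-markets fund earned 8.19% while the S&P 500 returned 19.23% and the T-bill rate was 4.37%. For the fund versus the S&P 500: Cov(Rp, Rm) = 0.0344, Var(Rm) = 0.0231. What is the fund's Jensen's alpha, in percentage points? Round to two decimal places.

-18.31

β = Cov / Var = 0.0344 / 0.0231 = 1.4892
E[R] = Rf + β(Rm − Rf) = 4.37% + 1.4892 × (19.23% − 4.37%) = 26.4995%
α = Rp − E[R] = 8.19% − 26.4995% = -18.3095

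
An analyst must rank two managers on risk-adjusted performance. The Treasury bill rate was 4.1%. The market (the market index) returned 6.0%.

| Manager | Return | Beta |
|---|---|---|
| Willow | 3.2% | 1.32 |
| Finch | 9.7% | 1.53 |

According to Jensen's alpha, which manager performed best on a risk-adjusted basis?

Finch

Willow: α = 3.2% − [4.1% + 1.32 × (6.0% − 4.1%)] = -3.408
Finch: α = 9.7% − [4.1% + 1.53 × (6.0% − 4.1%)] = 2.693
Highest: Finch (2.693).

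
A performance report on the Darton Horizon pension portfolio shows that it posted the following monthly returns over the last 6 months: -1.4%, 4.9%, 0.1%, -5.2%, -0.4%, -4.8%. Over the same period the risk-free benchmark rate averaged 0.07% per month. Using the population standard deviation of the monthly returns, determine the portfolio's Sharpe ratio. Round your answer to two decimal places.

r̄ = (-1.4 + 4.9 + 0.1 − 5.2 − 0.4 − 4.8) / 6 = -6.80 / 6 = -1.1333%
Σ(r − r̄)² = (-1.4 − (-1.1333))² + (4.9 − (-1.1333))² + … = 68.5133
population σ = √(68.5133 / 6) = √11.4189 = 3.3792%
Sharpe = (r̄ − rf) / σ = (-1.1333 − 0.07) / 3.3792 = -1.2033 / 3.3792 = -0.3561

-0.36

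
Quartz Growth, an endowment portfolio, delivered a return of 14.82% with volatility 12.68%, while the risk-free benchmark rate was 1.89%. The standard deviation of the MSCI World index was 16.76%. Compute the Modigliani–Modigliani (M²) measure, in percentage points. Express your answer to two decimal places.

Sharpe = (Rp − Rf) / σp = (14.82% − 1.89%) / 12.68% = 1.0197
M² = Rf + Sharpe × σm = 1.89% + 1.0197 × 16.76% = 18.9802%

18.98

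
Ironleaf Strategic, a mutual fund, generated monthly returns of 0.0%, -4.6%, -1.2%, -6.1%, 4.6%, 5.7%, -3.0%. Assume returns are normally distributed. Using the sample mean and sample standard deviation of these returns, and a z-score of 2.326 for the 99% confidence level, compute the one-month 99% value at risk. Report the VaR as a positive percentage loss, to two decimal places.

μ = (0 − 4.6 − 1.2 − 6.1 + 4.6 + 5.7 − 3) / 7 = -4.60 / 7 = -0.6571%
Σ(r − μ)² = (0 − (-0.6571))² + (-4.6 − (-0.6571))² + … = 119.4371
σ = √[119.4371 / 6] = 4.4616%
VaR = −(μ − z·σ) = −(-0.6571 − 2.326 × 4.4616) = −(-11.0348) = 11.0348%

11.03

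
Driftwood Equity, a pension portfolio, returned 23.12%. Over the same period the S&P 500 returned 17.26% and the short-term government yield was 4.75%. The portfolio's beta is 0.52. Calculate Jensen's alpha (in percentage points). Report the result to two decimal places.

CAPM expected return = Rf + β(Rm − Rf) = 4.75% + 0.52 × (17.26% − 4.75%) = 4.75 + 0.52 × 12.51 = 11.2552%
Jensen's α = Rp − E[R] = 23.12% − 11.2552% = 11.8648

11.86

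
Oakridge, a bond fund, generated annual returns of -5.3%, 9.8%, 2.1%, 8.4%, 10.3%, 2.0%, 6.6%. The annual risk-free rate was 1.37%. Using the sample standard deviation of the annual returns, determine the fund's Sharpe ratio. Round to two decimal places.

μ = (-5.3 + 9.8 + 2.1 + 8.4 + 10.3 + 2 + 6.6) / 7 = 4.8429%
Σ(r − μ)² = (-5.3 − 4.8429)² + (9.8 − 4.8429)² + … = 188.5771
σ = √[188.5771 / 6] = 5.6062%
Sharpe = (μ − rf) / σ = (4.8429 − 1.37) / 5.6062 = 3.4729 / 5.6062 = 0.6195

0.62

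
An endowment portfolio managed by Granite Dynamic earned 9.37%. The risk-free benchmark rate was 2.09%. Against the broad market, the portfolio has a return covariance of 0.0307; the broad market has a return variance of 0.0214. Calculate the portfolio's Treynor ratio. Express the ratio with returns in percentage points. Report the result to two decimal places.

β = Cov / Var = 0.0307 / 0.0214 = 1.4346
Treynor = (Rp − Rf) / β = (9.37% − 2.09%) / 1.4346 = 7.28 / 1.4346 = 5.0746

5.07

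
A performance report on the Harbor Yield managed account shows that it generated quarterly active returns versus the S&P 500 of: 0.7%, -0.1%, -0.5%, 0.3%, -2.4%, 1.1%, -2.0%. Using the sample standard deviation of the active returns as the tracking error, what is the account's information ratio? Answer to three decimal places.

-0.312

Mean return r̄ = -2.90 / 7 = -0.4143%
Σ(r − r̄)² = (0.7 − (-0.4143))² + (-0.1 − (-0.4143))² + (-0.5 − (-0.4143))² + … = 10.6086
sample σ = √(10.6086 / 6) = √1.7681 = 1.3297%
IR = r̄ / tracking error = -0.4143 / 1.3297 = -0.3116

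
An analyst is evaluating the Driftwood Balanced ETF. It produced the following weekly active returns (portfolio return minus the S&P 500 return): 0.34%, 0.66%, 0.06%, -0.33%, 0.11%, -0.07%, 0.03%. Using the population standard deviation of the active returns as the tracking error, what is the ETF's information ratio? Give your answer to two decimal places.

r̄ = (0.34 + 0.66 + 0.06 − 0.33 + 0.11 − 0.07 + 0.03) / 7 = 0.800 / 7 = 0.1143%
Population std dev = √[0.5902 / 7] = 0.2904%
IR = r̄ / tracking error = 0.1143 / 0.2904 = 0.3936

0.39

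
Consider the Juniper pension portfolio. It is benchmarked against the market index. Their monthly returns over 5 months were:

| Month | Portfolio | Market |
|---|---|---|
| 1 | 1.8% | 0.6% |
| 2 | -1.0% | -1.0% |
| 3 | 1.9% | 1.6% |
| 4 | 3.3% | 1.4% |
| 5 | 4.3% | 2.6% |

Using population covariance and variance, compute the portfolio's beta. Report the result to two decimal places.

1.41

r̄p = 2.0600%,  r̄m = 1.0400%
Cov = Σ(rp − r̄p)(rm − r̄m) / 5 = 2.0416
Var(rm) = Σ(rm − r̄m)² / 5 = 1.4464
β = Cov / Var = 2.0416 / 1.4464 = 1.4115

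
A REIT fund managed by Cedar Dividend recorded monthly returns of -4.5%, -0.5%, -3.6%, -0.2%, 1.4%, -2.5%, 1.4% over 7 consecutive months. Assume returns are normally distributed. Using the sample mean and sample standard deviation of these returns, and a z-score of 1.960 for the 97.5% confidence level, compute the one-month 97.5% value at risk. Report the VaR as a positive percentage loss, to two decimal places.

5.84

μ = (-4.5 − 0.5 − 3.6 − 0.2 + 1.4 − 2.5 + 1.4) / 7 = -1.2143%
Sample σ = √[Σ(r − μ)² / 6] = √[33.3486 / 6] = √5.5581 = 2.3576%
VaR = −(μ − z·σ) = −(-1.2143 − 1.960 × 2.3576) = −(-5.8352) = 5.8352%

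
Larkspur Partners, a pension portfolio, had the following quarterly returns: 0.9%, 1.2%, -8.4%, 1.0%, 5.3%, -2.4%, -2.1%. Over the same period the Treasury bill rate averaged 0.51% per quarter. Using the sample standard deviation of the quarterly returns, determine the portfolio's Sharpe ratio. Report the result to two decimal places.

-0.27

Mean return r̄ = -4.50 / 7 = -0.6429%
Sample std dev = √[109.1771 / 6] = 4.2657%
Sharpe = (r̄ − rf) / σ = (-0.6429 − 0.51) / 4.2657 = -1.1529 / 4.2657 = -0.2703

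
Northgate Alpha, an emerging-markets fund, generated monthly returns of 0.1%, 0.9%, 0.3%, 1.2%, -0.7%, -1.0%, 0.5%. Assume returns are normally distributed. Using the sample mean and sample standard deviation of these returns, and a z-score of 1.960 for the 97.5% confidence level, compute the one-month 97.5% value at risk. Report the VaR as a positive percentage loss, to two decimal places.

Mean return r̄ = 1.30 / 7 = 0.1857%
Σ(r − r̄)² = (0.1 − 0.1857)² + (0.9 − 0.1857)² + … = 3.8486
sample σ = √(3.8486 / 6) = √0.6414 = 0.8009%
VaR = −(r̄ − z·σ) = −(0.1857 − 1.960 × 0.8009) = −(-1.3841) = 1.3841%

1.38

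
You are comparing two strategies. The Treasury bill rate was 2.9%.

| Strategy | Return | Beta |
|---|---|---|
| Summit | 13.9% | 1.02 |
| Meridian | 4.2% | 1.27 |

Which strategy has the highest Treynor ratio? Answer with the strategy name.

Summit: Treynor = (13.9% − 2.9%) / 1.02 = 10.784
Meridian: Treynor = (4.2% − 2.9%) / 1.27 = 1.024
Highest: Summit (10.784).

Summit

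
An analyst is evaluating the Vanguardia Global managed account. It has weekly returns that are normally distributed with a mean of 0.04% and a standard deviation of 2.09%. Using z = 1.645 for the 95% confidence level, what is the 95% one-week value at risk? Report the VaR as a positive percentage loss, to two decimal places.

3.40

VaR (as % loss) = −(μ − z·σ) = −(0.04% − 1.645 × 2.09%) = −(-3.39805%) = 3.39805%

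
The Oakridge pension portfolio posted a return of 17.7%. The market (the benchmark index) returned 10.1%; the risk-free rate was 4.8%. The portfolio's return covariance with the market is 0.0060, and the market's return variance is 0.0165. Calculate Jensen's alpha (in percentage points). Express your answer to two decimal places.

10.97

β = Cov / Var = 0.0060 / 0.0165 = 0.3636
E[R] = Rf + β(Rm − Rf) = 4.8% + 0.3636 × (10.1% − 4.8%) = 6.7271%
α = Rp − E[R] = 17.7% − 6.7271% = 10.9729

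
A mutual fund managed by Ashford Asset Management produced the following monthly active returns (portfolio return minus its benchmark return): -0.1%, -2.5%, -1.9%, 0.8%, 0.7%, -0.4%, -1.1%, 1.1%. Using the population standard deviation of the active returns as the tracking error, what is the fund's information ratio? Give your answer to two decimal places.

-0.35

r̄ = (-0.1 − 2.5 − 1.9 + 0.8 + 0.7 − 0.4 − 1.1 + 1.1) / 8 = -3.40 / 8 = -0.4250%
Population std dev = √[12.1350 / 8] = 1.2316%
IR = r̄ / tracking error = -0.4250 / 1.2316 = -0.3451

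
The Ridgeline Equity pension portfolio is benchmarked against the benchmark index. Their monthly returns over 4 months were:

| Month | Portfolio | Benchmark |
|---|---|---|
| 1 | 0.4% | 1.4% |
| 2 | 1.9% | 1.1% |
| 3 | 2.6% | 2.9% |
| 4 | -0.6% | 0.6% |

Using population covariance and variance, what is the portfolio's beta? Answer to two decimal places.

1.15

r̄p = 1.0750%,  r̄m = 1.5000%
Cov = Σ(rp − r̄p)(rm − r̄m) / 4 = 0.8450
Var(rm) = Σ(rm − r̄m)² / 4 = 0.7350
β = Cov / Var = 0.8450 / 0.7350 = 1.1497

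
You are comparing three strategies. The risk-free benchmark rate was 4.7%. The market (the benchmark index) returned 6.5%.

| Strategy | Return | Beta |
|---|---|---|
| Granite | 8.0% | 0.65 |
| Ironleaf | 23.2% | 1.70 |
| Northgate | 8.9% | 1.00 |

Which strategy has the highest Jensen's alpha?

Granite: α = 8.0% − [4.7% + 0.65 × (6.5% − 4.7%)] = 2.130
Ironleaf: α = 23.2% − [4.7% + 1.70 × (6.5% − 4.7%)] = 15.440
Northgate: α = 8.9% − [4.7% + 1.00 × (6.5% − 4.7%)] = 2.400
Highest: Ironleaf (15.440).

Ironleaf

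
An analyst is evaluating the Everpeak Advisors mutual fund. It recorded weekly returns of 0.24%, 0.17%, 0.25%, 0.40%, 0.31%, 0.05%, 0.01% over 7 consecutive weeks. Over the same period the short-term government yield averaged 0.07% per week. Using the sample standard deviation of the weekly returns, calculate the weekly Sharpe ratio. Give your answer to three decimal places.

Mean return μ = 1.430 / 7 = 0.2043%
Sample std dev = √[0.1156 / 6] = 0.1388%
Sharpe = (μ − rf) / σ = (0.2043 − 0.07) / 0.1388 = 0.1343 / 0.1388 = 0.9676

0.968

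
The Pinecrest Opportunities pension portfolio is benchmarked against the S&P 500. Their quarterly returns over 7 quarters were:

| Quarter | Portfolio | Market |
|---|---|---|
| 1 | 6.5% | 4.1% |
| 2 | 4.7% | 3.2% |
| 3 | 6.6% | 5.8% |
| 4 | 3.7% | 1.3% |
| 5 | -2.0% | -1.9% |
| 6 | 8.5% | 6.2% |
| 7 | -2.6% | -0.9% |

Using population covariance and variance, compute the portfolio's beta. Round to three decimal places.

r̄p = 3.6286%,  r̄m = 2.5429%
Cov = Σ(rp − r̄p)(rm − r̄m) / 7 = 11.2902
Var(rm) = Σ(rm − r̄m)² / 7 = 8.5682
β = Cov / Var = 11.2902 / 8.5682 = 1.3177

1.318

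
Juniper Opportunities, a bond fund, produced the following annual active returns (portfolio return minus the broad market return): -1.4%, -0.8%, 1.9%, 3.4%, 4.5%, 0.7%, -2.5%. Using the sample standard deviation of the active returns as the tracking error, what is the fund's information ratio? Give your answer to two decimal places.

Mean return r̄ = 5.80 / 7 = 0.8286%
Σ(r − r̄)² = 39.9543; sample σ = √(39.9543/6) = 2.5805%
IR = r̄ / tracking error = 0.8286 / 2.5805 = 0.3211

0.32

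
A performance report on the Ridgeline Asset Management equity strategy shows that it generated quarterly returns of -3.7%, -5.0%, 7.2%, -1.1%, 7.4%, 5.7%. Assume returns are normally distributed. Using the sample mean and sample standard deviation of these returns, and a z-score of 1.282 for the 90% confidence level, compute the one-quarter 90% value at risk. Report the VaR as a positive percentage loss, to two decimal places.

r̄ = (-3.7 − 5 + 7.2 − 1.1 + 7.4 + 5.7) / 6 = 1.7500%
Σ(r − r̄)² = (-3.7 − 1.7500)² + (-5 − 1.7500)² + … = 160.6150
σ = √[160.6150 / 5] = 5.6677%
VaR = −(r̄ − z·σ) = −(1.7500 − 1.282 × 5.6677) = −(-5.5160) = 5.5160%

5.52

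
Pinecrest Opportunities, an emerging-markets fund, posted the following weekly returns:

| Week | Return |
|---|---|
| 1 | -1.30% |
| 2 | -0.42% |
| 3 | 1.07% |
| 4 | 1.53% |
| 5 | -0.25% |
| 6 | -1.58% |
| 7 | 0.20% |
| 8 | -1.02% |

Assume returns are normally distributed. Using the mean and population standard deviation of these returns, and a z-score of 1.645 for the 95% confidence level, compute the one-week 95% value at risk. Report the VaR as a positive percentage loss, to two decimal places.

1.93

μ = (-1.3 − 0.42 + 1.07 + 1.53 − 0.25 − 1.58 + 0.2 − 1.02) / 8 = -1.770 / 8 = -0.2213%
Population σ = √[Σ(r − μ)² / 8] = √[8.5999 / 8] = √1.0750 = 1.0368%
VaR = −(μ − z·σ) = −(-0.2213 − 1.645 × 1.0368) = −(-1.9268) = 1.9268%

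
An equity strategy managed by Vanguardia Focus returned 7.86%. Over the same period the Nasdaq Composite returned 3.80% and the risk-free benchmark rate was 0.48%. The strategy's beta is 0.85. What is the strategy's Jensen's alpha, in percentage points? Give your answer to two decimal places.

4.56

CAPM expected return = Rf + β(Rm − Rf) = 0.48% + 0.85 × (3.80% − 0.48%) = 0.48 + 0.85 × 3.32 = 3.3020%
Jensen's α = Rp − E[R] = 7.86% − 3.3020% = 4.5580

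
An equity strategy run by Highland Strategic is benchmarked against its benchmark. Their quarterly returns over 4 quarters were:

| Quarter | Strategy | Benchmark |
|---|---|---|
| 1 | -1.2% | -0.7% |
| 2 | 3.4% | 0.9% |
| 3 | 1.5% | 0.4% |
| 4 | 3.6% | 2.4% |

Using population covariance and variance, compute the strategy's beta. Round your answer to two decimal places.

1.54

r̄p = 1.8250%,  r̄m = 0.7500%
Cov = Σ(rp − r̄p)(rm − r̄m) / 4 = 1.9163
Var(rm) = Σ(rm − r̄m)² / 4 = 1.2425
β = Cov / Var = 1.9163 / 1.2425 = 1.5423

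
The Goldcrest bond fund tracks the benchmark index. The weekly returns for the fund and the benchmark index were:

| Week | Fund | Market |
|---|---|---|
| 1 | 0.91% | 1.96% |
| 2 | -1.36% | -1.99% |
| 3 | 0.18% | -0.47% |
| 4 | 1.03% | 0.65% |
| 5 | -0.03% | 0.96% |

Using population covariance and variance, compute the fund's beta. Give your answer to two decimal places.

r̄p = 0.1460%,  r̄m = 0.2220%
Cov = Σ(rp − r̄p)(rm − r̄m) / 5 = 0.9768
Var(rm) = Σ(rm − r̄m)² / 5 = 1.8241
β = Cov / Var = 0.9768 / 1.8241 = 0.5355

0.54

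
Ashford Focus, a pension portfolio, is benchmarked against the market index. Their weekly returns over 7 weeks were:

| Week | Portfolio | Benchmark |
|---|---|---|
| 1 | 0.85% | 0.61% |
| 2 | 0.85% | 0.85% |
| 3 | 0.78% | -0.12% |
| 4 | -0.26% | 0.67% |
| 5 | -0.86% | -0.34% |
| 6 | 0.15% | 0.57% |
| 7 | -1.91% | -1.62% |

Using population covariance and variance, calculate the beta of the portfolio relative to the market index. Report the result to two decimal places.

r̄p = -0.0571%,  r̄m = 0.0886%
Cov = Σ(rp − r̄p)(rm − r̄m) / 7 = 0.6401
Var(rm) = Σ(rm − r̄m)² / 7 = 0.6526
β = Cov / Var = 0.6401 / 0.6526 = 0.9808

0.98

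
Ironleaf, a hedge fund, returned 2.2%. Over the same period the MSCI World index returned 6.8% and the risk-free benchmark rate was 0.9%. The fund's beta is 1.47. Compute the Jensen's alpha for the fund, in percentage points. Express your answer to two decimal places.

-7.37

CAPM expected return = Rf + β(Rm − Rf) = 0.9% + 1.47 × (6.8% − 0.9%) = 0.9 + 1.47 × 5.90 = 9.5730%
Jensen's α = Rp − E[R] = 2.2% − 9.5730% = -7.3730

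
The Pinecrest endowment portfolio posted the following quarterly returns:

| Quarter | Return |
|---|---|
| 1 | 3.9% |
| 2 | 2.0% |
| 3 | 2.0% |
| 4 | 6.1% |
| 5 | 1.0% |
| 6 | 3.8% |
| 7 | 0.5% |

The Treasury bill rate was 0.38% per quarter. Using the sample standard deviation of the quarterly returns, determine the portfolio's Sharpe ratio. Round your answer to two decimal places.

1.22

r̄ = (3.9 + 2 + 2 + 6.1 + 1 + 3.8 + 0.5) / 7 = 2.7571%
Σ(r − r̄)² = 22.8971; sample σ = √(22.8971/6) = 1.9535%
Sharpe = (r̄ − rf) / σ = (2.7571 − 0.38) / 1.9535 = 2.3771 / 1.9535 = 1.2168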